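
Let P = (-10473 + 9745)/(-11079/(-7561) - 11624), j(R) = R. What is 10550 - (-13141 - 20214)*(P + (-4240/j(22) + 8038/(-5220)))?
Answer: -50204450606573579/7763005998 ≈ -6.4671e+6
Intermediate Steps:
P = 423416/6759845 (P = -728/(-11079*(-1/7561) - 11624) = -728/(11079/7561 - 11624) = -728/(-87877985/7561) = -728*(-7561/87877985) = 423416/6759845 ≈ 0.062637)
10550 - (-13141 - 20214)*(P + (-4240/j(22) + 8038/(-5220))) = 10550 - (-13141 - 20214)*(423416/6759845 + (-4240/22 + 8038/(-5220))) = 10550 - (-33355)*(423416/6759845 + (-4240*1/22 + 8038*(-1/5220))) = 10550 - (-33355)*(423416/6759845 + (-2120/11 - 4019/2610)) = 10550 - (-33355)*(423416/6759845 - 5577409/28710) = 10550 - (-33355)*(-7538052813649)/38815029990 = 10550 - 1*50286350319852479/7763005998 = 10550 - 50286350319852479/7763005998 = -50204450606573579/7763005998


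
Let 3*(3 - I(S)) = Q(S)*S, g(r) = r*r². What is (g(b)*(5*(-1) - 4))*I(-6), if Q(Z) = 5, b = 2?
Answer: -936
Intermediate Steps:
g(r) = r³
I(S) = 3 - 5*S/3
(g(b)*(5*(-1) - 4))*I(-6) = (2³*(5*(-1) - 4))*(3 - 5/3*(-6)) = (8*(-5 - 4))*(3 + 10) = (8*(-9))*13 = -72*13 = -936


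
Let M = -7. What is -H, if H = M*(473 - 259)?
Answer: 1498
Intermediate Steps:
H = -1498 (H = -7*(473 - 259) = -7*214 = -1498)
-H = -1*(-1498) = 1498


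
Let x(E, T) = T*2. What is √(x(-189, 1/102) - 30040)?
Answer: I*√78133989/51 ≈ 173.32*I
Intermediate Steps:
x(E, T) = 2*T
√(x(-189, 1/102) - 30040) = √(2/102 - 30040) = √(2*(1/102) - 30040) = √(1/51 - 30040) = √(-1532039/51) = I*√78133989/51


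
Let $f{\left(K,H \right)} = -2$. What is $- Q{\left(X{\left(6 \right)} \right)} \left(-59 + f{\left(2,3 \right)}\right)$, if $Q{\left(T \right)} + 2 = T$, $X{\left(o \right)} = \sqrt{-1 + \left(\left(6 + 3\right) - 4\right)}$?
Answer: $0$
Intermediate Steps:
$X{\left(o \right)} = 2$ ($X{\left(o \right)} = \sqrt{-1 + \left(9 - 4\right)} = \sqrt{-1 + 5} = \sqrt{4} = 2$)
$Q{\left(T \right)} = -2 + T$
$- Q{\left(X{\left(6 \right)} \right)} \left(-59 + f{\left(2,3 \right)}\right) = - \left(-2 + 2\right) \left(-59 - 2\right) = - 0 \left(-61\right) = \left(-1\right) 0 = 0$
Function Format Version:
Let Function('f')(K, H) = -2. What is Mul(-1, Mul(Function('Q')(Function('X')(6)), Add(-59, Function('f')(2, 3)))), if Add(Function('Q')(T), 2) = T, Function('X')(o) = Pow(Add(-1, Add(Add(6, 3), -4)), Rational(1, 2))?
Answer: 0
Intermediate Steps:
Function('X')(o) = 2 (Function('X')(o) = Pow(Add(-1, Add(9, -4)), Rational(1, 2)) = Pow(Add(-1, 5), Rational(1, 2)) = Pow(4, Rational(1, 2)) = 2)
Function('Q')(T) = Add(-2, T)
Mul(-1, Mul(Function('Q')(Function('X')(6)), Add(-59, Function('f')(2, 3)))) = Mul(-1, Mul(Add(-2, 2), Add(-59, -2))) = Mul(-1, Mul(0, -61)) = Mul(-1, 0) = 0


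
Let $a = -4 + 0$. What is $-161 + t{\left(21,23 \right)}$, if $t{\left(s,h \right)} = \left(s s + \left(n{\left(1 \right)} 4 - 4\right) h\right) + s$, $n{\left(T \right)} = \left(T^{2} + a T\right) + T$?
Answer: $25$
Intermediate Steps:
$a = -4$
$n{\left(T \right)} = T^{2} - 3 T$ ($n{\left(T \right)} = \left(T^{2} - 4 T\right) + T = T^{2} - 3 T$)
$t{\left(s,h \right)} = s + s^{2} - 12 h$ ($t{\left(s,h \right)} = \left(s s + \left(1 \left(-3 + 1\right) 4 - 4\right) h\right) + s = \left(s^{2} + \left(1 \left(-2\right) 4 - 4\right) h\right) + s = \left(s^{2} + \left(\left(-2\right) 4 - 4\right) h\right) + s = \left(s^{2} + \left(-8 - 4\right) h\right) + s = \left(s^{2} - 12 h\right) + s = s + s^{2} - 12 h$)
$-161 + t{\left(21,23 \right)} = -161 + \left(21 + 21^{2} - 276\right) = -161 + \left(21 + 441 - 276\right) = -161 + 186 = 25$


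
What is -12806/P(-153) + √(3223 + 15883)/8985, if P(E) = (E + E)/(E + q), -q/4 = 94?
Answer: -3387187/153 + √19106/8985 ≈ -22138.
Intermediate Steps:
q = -376 (q = -4*94 = -376)
P(E) = 2*E/(-376 + E) (P(E) = (E + E)/(E - 376) = (2*E)/(-376 + E) = 2*E/(-376 + E))
-12806/P(-153) + √(3223 + 15883)/8985 = -12806/(2*(-153)/(-376 - 153)) + √(3223 + 15883)/8985 = -12806/(2*(-153)/(-529)) + √19106*(1/8985) = -12806/(2*(-153)*(-1/529)) + √19106/8985 = -12806/306/529 + √19106/8985 = -12806*529/306 + √19106/8985 = -3387187/153 + √19106/8985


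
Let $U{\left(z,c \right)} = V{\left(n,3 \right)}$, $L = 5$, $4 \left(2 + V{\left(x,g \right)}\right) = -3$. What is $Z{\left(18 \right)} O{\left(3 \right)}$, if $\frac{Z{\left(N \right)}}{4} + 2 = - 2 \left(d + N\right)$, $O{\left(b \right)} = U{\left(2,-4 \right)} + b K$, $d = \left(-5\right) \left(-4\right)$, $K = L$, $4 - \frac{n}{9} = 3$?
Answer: $-3822$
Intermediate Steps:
$n = 9$ ($n = 36 - 27 = 9$)
$V{\left(x,g \right)} = - \frac{11}{4}$ ($V{\left(x,g \right)} = -2 + \frac{1}{4} \left(-3\right) = -2 - \frac{3}{4} = - \frac{11}{4}$)
$U{\left(z,c \right)} = - \frac{11}{4}$
$K = 5$
$d = 20$
$O{\left(b \right)} = - \frac{11}{4} + 5 b$ ($O{\left(b \right)} = - \frac{11}{4} + b 5 = - \frac{11}{4} + 5 b$)
$Z{\left(N \right)} = -168 - 8 N$ ($Z{\left(N \right)} = -8 + 4 \left(- 2 \left(20 + N\right)\right) = -8 + 4 \left(-40 - 2 N\right) = -8 - \left(160 + 8 N\right) = -168 - 8 N$)
$Z{\left(18 \right)} O{\left(3 \right)} = \left(-168 - 144\right) \left(- \frac{11}{4} + 5 \cdot 3\right) = \left(-168 - 144\right) \left(- \frac{11}{4} + 15\right) = \left(-312\right) \frac{49}{4} = -3822$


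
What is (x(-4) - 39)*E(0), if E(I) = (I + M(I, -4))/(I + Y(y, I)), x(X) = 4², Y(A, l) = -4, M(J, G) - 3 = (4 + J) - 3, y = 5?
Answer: 23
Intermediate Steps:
M(J, G) = 4 + J (M(J, G) = 3 + ((4 + J) - 3) = 3 + (1 + J) = 4 + J)
x(X) = 16
E(I) = (4 + 2*I)/(-4 + I) (E(I) = (I + (4 + I))/(I - 4) = (4 + 2*I)/(-4 + I))
(x(-4) - 39)*E(0) = (16 - 39)*(2*(2 + 0)/(-4 + 0)) = -46*2/(-4) = -46*(-1)*2/4 = -23*(-1) = 23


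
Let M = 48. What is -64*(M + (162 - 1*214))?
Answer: 256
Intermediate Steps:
-64*(M + (162 - 1*214)) = -64*(48 + (162 - 1*214)) = -64*(48 + (162 - 214)) = -64*(48 - 52) = -64*(-4) = 256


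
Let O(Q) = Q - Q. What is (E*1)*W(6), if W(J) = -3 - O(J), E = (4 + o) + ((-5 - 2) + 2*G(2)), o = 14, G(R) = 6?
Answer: -69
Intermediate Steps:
O(Q) = 0
E = 23 (E = (4 + 14) + ((-5 - 2) + 2*6) = 18 + (-7 + 12) = 18 + 5 = 23)
W(J) = -3 (W(J) = -3 - 1*0 = -3 + 0 = -3)
(E*1)*W(6) = (23*1)*(-3) = 23*(-3) = -69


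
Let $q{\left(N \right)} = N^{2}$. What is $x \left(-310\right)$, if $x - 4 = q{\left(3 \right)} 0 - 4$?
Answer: $0$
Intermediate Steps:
$x = 0$ ($x = 4 - \left(4 - 3^{2} \cdot 0\right) = 4 + \left(9 \cdot 0 - 4\right) = 4 + \left(0 - 4\right) = 4 - 4 = 0$)
$x \left(-310\right) = 0 \left(-310\right) = 0$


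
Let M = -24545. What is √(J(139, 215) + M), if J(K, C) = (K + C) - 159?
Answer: 5*I*√974 ≈ 156.04*I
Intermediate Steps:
J(K, C) = -159 + C + K (J(K, C) = (C + K) - 159 = -159 + C + K)
√(J(139, 215) + M) = √((-159 + 215 + 139) - 24545) = √(195 - 24545) = √(-24350) = 5*I*√974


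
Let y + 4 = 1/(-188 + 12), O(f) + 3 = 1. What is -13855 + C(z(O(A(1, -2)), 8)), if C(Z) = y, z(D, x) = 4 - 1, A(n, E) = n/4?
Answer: -2439185/176 ≈ -13859.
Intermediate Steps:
A(n, E) = n/4 (A(n, E) = n*(1/4) = n/4)
O(f) = -2 (O(f) = -3 + 1 = -2)
y = -705/176 (y = -4 + 1/(-188 + 12) = -4 + 1/(-176) = -4 - 1/176 = -705/176 ≈ -4.0057)
z(D, x) = 3
C(Z) = -705/176
-13855 + C(z(O(A(1, -2)), 8)) = -13855 - 705/176 = -2439185/176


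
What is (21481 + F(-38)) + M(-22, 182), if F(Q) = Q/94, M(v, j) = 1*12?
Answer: 1010152/47 ≈ 21493.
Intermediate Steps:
M(v, j) = 12
F(Q) = Q/94 (F(Q) = Q*(1/94) = Q/94)
(21481 + F(-38)) + M(-22, 182) = (21481 + (1/94)*(-38)) + 12 = (21481 - 19/47) + 12 = 1009588/47 + 12 = 1010152/47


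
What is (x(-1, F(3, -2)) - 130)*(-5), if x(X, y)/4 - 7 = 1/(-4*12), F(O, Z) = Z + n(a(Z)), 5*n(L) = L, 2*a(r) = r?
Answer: 6125/12 ≈ 510.42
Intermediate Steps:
a(r) = r/2
n(L) = L/5
F(O, Z) = 11*Z/10 (F(O, Z) = Z + (Z/2)/5 = Z + Z/10 = 11*Z/10)
x(X, y) = 335/12 (x(X, y) = 28 + 4*(1/(-4*12)) = 28 + 4*(-1/4*1/12) = 28 + 4*(-1/48) = 28 - 1/12 = 335/12)
(x(-1, F(3, -2)) - 130)*(-5) = (335/12 - 130)*(-5) = -1225/12*(-5) = 6125/12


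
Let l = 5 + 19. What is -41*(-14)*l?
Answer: 13776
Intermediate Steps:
l = 24
-41*(-14)*l = -41*(-14)*24 = -(-574)*24 = -1*(-13776) = 13776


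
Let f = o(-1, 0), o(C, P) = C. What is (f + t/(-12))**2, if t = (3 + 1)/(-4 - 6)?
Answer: 841/900 ≈ 0.93444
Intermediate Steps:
f = -1
t = -2/5 (t = 4/(-10) = 4*(-1/10) = -2/5 ≈ -0.40000)
(f + t/(-12))**2 = (-1 - 2/5/(-12))**2 = (-1 - 2/5*(-1/12))**2 = (-1 + 1/30)**2 = (-29/30)**2 = 841/900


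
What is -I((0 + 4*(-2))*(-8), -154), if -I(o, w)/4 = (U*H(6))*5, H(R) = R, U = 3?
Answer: 360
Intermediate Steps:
I(o, w) = -360 (I(o, w) = -4*3*6*5 = -72*5 = -4*90 = -360)
-I((0 + 4*(-2))*(-8), -154) = -1*(-360) = 360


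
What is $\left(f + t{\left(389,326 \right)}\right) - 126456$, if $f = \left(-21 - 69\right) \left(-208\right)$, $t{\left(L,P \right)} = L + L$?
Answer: $-106958$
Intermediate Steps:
$t{\left(L,P \right)} = 2 L$
$f = 18720$ ($f = \left(-90\right) \left(-208\right) = 18720$)
$\left(f + t{\left(389,326 \right)}\right) - 126456 = \left(18720 + 2 \cdot 389\right) - 126456 = \left(18720 + 778\right) - 126456 = 19498 - 126456 = -106958$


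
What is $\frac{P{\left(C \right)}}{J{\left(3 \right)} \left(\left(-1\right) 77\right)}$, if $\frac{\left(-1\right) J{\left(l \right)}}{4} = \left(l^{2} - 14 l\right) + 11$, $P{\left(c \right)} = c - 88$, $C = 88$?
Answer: $0$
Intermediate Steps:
$P{\left(c \right)} = -88 + c$
$J{\left(l \right)} = -44 - 4 l^{2} + 56 l$ ($J{\left(l \right)} = - 4 \left(\left(l^{2} - 14 l\right) + 11\right) = - 4 \left(11 + l^{2} - 14 l\right) = -44 - 4 l^{2} + 56 l$)
$\frac{P{\left(C \right)}}{J{\left(3 \right)} \left(\left(-1\right) 77\right)} = \frac{-88 + 88}{\left(-44 - 4 \cdot 3^{2} + 56 \cdot 3\right) \left(\left(-1\right) 77\right)} = \frac{0}{\left(-44 - 36 + 168\right) \left(-77\right)} = \frac{0}{88 \left(-77\right)} = \frac{0}{-6776} = 0 \left(- \frac{1}{6776}\right) = 0$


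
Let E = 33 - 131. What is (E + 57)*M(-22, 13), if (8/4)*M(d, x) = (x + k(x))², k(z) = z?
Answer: -13858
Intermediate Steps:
E = -98
M(d, x) = 2*x² (M(d, x) = (x + x)²/2 = (2*x)²/2 = (4*x²)/2 = 2*x²)
(E + 57)*M(-22, 13) = (-98 + 57)*(2*13²) = -82*169 = -41*338 = -13858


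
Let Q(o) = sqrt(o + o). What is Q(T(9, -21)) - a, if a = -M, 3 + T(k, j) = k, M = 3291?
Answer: 3291 + 2*sqrt(3) ≈ 3294.5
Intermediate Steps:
T(k, j) = -3 + k
Q(o) = sqrt(2)*sqrt(o) (Q(o) = sqrt(2*o) = sqrt(2)*sqrt(o))
a = -3291 (a = -1*3291 = -3291)
Q(T(9, -21)) - a = sqrt(2)*sqrt(-3 + 9) - 1*(-3291) = sqrt(2)*sqrt(6) + 3291 = 2*sqrt(3) + 3291 = 3291 + 2*sqrt(3)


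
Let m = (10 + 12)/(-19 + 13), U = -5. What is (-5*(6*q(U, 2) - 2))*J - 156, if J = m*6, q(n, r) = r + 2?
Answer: 2264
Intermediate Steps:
m = -11/3 (m = 22/(-6) = 22*(-⅙) = -11/3 ≈ -3.6667)
q(n, r) = 2 + r
J = -22 (J = -11/3*6 = -22)
(-5*(6*q(U, 2) - 2))*J - 156 = -5*(6*(2 + 2) - 2)*(-22) - 156 = -5*(6*4 - 2)*(-22) - 156 = -5*(24 - 2)*(-22) - 156 = -5*22*(-22) - 156 = -110*(-22) - 156 = 2420 - 156 = 2264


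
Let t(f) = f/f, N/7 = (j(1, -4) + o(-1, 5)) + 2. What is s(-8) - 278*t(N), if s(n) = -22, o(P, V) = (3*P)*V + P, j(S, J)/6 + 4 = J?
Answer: -300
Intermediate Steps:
j(S, J) = -24 + 6*J
o(P, V) = P + 3*P*V (o(P, V) = 3*P*V + P = P + 3*P*V)
N = -434 (N = 7*(((-24 + 6*(-4)) - (1 + 3*5)) + 2) = 7*(((-24 - 24) - (1 + 15)) + 2) = 7*((-48 - 1*16) + 2) = 7*((-48 - 16) + 2) = 7*(-64 + 2) = 7*(-62) = -434)
t(f) = 1
s(-8) - 278*t(N) = -22 - 278*1 = -22 - 278 = -300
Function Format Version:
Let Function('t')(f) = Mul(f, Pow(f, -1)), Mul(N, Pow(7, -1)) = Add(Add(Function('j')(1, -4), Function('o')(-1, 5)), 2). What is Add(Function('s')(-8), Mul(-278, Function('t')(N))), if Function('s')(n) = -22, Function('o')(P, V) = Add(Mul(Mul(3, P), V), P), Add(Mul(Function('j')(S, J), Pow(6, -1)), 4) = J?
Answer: -300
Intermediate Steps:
Function('j')(S, J) = Add(-24, Mul(6, J))
Function('o')(P, V) = Add(P, Mul(3, P, V)) (Function('o')(P, V) = Add(Mul(3, P, V), P) = Add(P, Mul(3, P, V)))
N = -434 (N = Mul(7, Add(Add(Add(-24, Mul(6, -4)), Mul(-1, Add(1, Mul(3, 5)))), 2)) = Mul(7, Add(Add(Add(-24, -24), Mul(-1, Add(1, 15))), 2)) = Mul(7, Add(Add(-48, Mul(-1, 16)), 2)) = Mul(7, Add(Add(-48, -16), 2)) = Mul(7, Add(-64, 2)) = Mul(7, -62) = -434)
Function('t')(f) = 1
Add(Function('s')(-8), Mul(-278, Function('t')(N))) = Add(-22, Mul(-278, 1)) = Add(-22, -278) = -300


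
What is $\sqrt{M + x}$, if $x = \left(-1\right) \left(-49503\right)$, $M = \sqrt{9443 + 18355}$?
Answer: $\sqrt{49503 + \sqrt{27798}} \approx 222.87$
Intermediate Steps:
$M = \sqrt{27798} \approx 166.73$
$x = 49503$
$\sqrt{M + x} = \sqrt{\sqrt{27798} + 49503} = \sqrt{49503 + \sqrt{27798}}$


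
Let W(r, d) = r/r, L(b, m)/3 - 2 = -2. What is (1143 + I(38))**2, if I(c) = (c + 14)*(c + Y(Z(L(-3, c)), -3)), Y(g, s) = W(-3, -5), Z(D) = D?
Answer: 10055241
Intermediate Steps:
L(b, m) = 0 (L(b, m) = 6 + 3*(-2) = 6 - 6 = 0)
W(r, d) = 1
Y(g, s) = 1
I(c) = (1 + c)*(14 + c) (I(c) = (c + 14)*(c + 1) = (14 + c)*(1 + c) = (1 + c)*(14 + c))
(1143 + I(38))**2 = (1143 + (14 + 38**2 + 15*38))**2 = (1143 + (14 + 1444 + 570))**2 = (1143 + 2028)**2 = 3171**2 = 10055241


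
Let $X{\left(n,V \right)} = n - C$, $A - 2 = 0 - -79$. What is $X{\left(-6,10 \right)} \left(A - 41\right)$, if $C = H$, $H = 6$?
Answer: $-480$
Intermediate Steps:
$C = 6$
$A = 81$ ($A = 2 + \left(0 - -79\right) = 2 + \left(0 + 79\right) = 2 + 79 = 81$)
$X{\left(n,V \right)} = -6 + n$ ($X{\left(n,V \right)} = n - 6 = -6 + n$)
$X{\left(-6,10 \right)} \left(A - 41\right) = \left(-6 - 6\right) \left(81 - 41\right) = \left(-12\right) 40 = -480$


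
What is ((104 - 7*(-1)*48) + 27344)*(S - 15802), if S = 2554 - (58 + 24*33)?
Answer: -391698832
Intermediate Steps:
S = 1704 (S = 2554 - (58 + 792) = 2554 - 1*850 = 2554 - 850 = 1704)
((104 - 7*(-1)*48) + 27344)*(S - 15802) = ((104 - 7*(-1)*48) + 27344)*(1704 - 15802) = ((104 + 7*48) + 27344)*(-14098) = ((104 + 336) + 27344)*(-14098) = (440 + 27344)*(-14098) = 27784*(-14098) = -391698832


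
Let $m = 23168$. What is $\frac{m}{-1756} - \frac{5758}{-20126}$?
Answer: $- \frac{57021015}{4417657} \approx -12.908$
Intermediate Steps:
$\frac{m}{-1756} - \frac{5758}{-20126} = \frac{23168}{-1756} - \frac{5758}{-20126} = 23168 \left(- \frac{1}{1756}\right) - - \frac{2879}{10063} = - \frac{5792}{439} + \frac{2879}{10063} = - \frac{57021015}{4417657}$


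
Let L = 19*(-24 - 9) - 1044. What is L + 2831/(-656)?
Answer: -1099007/656 ≈ -1675.3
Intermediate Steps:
L = -1671 (L = 19*(-33) - 1044 = -627 - 1044 = -1671)
L + 2831/(-656) = -1671 + 2831/(-656) = -1671 + 2831*(-1/656) = -1671 - 2831/656 = -1099007/656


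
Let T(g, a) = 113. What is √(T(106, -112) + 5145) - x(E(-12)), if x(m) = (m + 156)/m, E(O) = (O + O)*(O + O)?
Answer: -61/48 + √5258 ≈ 71.241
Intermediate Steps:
E(O) = 4*O² (E(O) = (2*O)*(2*O) = 4*O²)
x(m) = (156 + m)/m
√(T(106, -112) + 5145) - x(E(-12)) = √(113 + 5145) - (156 + 4*(-12)²)/(4*(-12)²) = √5258 - (156 + 4*144)/(4*144) = √5258 - (156 + 576)/576 = √5258 - 732/576 = √5258 - 1*61/48 = √5258 - 61/48 = -61/48 + √5258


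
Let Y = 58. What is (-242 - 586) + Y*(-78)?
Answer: -5352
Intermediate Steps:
(-242 - 586) + Y*(-78) = (-242 - 586) + 58*(-78) = -828 - 4524 = -5352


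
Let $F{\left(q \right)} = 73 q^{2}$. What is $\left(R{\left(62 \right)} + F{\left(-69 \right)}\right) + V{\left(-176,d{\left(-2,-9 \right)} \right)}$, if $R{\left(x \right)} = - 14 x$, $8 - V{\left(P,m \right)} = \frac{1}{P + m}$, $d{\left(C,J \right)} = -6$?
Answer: $\frac{63098127}{182} \approx 3.4669 \cdot 10^{5}$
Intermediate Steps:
$V{\left(P,m \right)} = 8 - \frac{1}{P + m}$
$\left(R{\left(62 \right)} + F{\left(-69 \right)}\right) + V{\left(-176,d{\left(-2,-9 \right)} \right)} = \left(\left(-14\right) 62 + 73 \left(-69\right)^{2}\right) + \frac{-1 + 8 \left(-176\right) + 8 \left(-6\right)}{-176 - 6} = \left(-868 + 73 \cdot 4761\right) + \frac{-1 - 1408 - 48}{-182} = \left(-868 + 347553\right) - - \frac{1457}{182} = 346685 + \frac{1457}{182} = \frac{63098127}{182}$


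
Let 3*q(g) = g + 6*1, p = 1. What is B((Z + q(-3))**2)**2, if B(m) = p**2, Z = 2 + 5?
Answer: 1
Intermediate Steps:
q(g) = 2 + g/3 (q(g) = (g + 6*1)/3 = (g + 6)/3 = (6 + g)/3 = 2 + g/3)
Z = 7
B(m) = 1 (B(m) = 1**2 = 1)
B((Z + q(-3))**2)**2 = 1**2 = 1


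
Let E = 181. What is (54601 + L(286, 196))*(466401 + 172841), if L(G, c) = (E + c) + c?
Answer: 35269538108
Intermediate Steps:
L(G, c) = 181 + 2*c (L(G, c) = (181 + c) + c = 181 + 2*c)
(54601 + L(286, 196))*(466401 + 172841) = (54601 + (181 + 2*196))*(466401 + 172841) = (54601 + (181 + 392))*639242 = (54601 + 573)*639242 = 55174*639242 = 35269538108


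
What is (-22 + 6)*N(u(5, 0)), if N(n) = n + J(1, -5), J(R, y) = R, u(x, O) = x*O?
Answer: -16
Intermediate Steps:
u(x, O) = O*x
N(n) = 1 + n (N(n) = n + 1 = 1 + n)
(-22 + 6)*N(u(5, 0)) = (-22 + 6)*(1 + 0*5) = -16*(1 + 0) = -16*1 = -16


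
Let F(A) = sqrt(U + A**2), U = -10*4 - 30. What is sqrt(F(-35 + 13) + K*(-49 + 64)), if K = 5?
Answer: sqrt(75 + 3*sqrt(46)) ≈ 9.7646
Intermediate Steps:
U = -70 (U = -40 - 30 = -70)
F(A) = sqrt(-70 + A**2)
sqrt(F(-35 + 13) + K*(-49 + 64)) = sqrt(sqrt(-70 + (-35 + 13)**2) + 5*(-49 + 64)) = sqrt(sqrt(-70 + (-22)**2) + 5*15) = sqrt(sqrt(-70 + 484) + 75) = sqrt(sqrt(414) + 75) = sqrt(3*sqrt(46) + 75) = sqrt(75 + 3*sqrt(46))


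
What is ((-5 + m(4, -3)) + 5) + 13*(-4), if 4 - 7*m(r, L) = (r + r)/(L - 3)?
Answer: -1076/21 ≈ -51.238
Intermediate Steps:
m(r, L) = 4/7 - 2*r/(7*(-3 + L)) (m(r, L) = 4/7 - (r + r)/(7*(L - 3)) = 4/7 - 2*r/(7*(-3 + L)))
((-5 + m(4, -3)) + 5) + 13*(-4) = ((-5 + 2*(-6 - 1*4 + 2*(-3))/(7*(-3 - 3))) + 5) + 13*(-4) = ((-5 + (2/7)*(-6 - 4 - 6)/(-6)) + 5) - 52 = ((-5 + (2/7)*(-1/6)*(-16)) + 5) - 52 = ((-5 + 16/21) + 5) - 52 = (-89/21 + 5) - 52 = 16/21 - 52 = -1076/21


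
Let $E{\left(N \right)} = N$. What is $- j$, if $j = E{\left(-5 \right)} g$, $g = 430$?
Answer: $2150$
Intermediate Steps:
$j = -2150$ ($j = \left(-5\right) 430 = -2150$)
$- j = \left(-1\right) \left(-2150\right) = 2150$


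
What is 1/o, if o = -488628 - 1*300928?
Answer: -1/789556 ≈ -1.2665e-6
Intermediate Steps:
o = -789556 (o = -488628 - 300928 = -789556)
1/o = 1/(-789556) = -1/789556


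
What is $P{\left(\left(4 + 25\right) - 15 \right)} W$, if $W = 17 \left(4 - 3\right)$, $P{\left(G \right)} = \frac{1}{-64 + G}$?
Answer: $- \frac{17}{50} \approx -0.34$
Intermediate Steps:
$W = 17$ ($W = 17 \cdot 1 = 17$)
$P{\left(\left(4 + 25\right) - 15 \right)} W = \frac{1}{-64 + \left(\left(4 + 25\right) - 15\right)} 17 = \frac{1}{-64 + \left(29 - 15\right)} 17 = \frac{1}{-64 + 14} \cdot 17 = \frac{1}{-50} \cdot 17 = \left(- \frac{1}{50}\right) 17 = - \frac{17}{50}$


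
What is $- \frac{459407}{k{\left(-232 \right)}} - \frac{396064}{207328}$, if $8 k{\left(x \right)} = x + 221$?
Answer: $\frac{2164713407}{6479} \approx 3.3411 \cdot 10^{5}$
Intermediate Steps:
$k{\left(x \right)} = \frac{221}{8} + \frac{x}{8}$ ($k{\left(x \right)} = \frac{x + 221}{8} = \frac{221 + x}{8} = \frac{221}{8} + \frac{x}{8}$)
$- \frac{459407}{k{\left(-232 \right)}} - \frac{396064}{207328} = - \frac{459407}{\frac{221}{8} + \frac{1}{8} \left(-232\right)} - \frac{396064}{207328} = - \frac{459407}{\frac{221}{8} - 29} - \frac{12377}{6479} = - \frac{459407}{- \frac{11}{8}} - \frac{12377}{6479} = \left(-459407\right) \left(- \frac{8}{11}\right) - \frac{12377}{6479} = \frac{3675256}{11} - \frac{12377}{6479} = \frac{2164713407}{6479}$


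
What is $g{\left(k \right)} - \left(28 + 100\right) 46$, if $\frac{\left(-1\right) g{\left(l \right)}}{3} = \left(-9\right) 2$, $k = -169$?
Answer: $-5834$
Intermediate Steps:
$g{\left(l \right)} = 54$ ($g{\left(l \right)} = - 3 \left(\left(-9\right) 2\right) = \left(-3\right) \left(-18\right) = 54$)
$g{\left(k \right)} - \left(28 + 100\right) 46 = 54 - \left(28 + 100\right) 46 = 54 - 128 \cdot 46 = 54 - 5888 = -5834$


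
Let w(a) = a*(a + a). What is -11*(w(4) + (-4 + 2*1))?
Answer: -330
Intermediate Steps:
w(a) = 2*a² (w(a) = a*(2*a) = 2*a²)
-11*(w(4) + (-4 + 2*1)) = -11*(2*4² + (-4 + 2*1)) = -11*(2*16 + (-4 + 2)) = -11*(32 - 2) = -11*30 = -330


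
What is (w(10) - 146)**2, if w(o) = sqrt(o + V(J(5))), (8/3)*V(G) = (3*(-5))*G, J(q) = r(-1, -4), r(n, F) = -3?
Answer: (584 - sqrt(430))**2/16 ≈ 19829.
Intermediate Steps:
J(q) = -3
V(G) = -45*G/8 (V(G) = 3*((3*(-5))*G)/8 = 3*(-15*G)/8 = -45*G/8)
w(o) = sqrt(135/8 + o) (w(o) = sqrt(o - 45/8*(-3)) = sqrt(o + 135/8) = sqrt(135/8 + o))
(w(10) - 146)**2 = (sqrt(270 + 16*10)/4 - 146)**2 = (sqrt(270 + 160)/4 - 146)**2 = (sqrt(430)/4 - 146)**2 = (-146 + sqrt(430)/4)**2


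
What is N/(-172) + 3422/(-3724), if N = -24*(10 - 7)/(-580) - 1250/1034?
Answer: -10955091901/12004295380 ≈ -0.91260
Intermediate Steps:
N = -81319/74965 (N = -24*3*(-1/580) - 1250*1/1034 = -72*(-1/580) - 625/517 = 18/145 - 625/517 = -81319/74965 ≈ -1.0848)
N/(-172) + 3422/(-3724) = -81319/74965/(-172) + 3422/(-3724) = -81319/74965*(-1/172) + 3422*(-1/3724) = 81319/12893980 - 1711/1862 = -10955091901/12004295380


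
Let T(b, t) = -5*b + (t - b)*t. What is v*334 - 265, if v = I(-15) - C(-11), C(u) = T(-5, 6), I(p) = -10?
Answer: -33999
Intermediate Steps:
T(b, t) = -5*b + t*(t - b)
C(u) = 91 (C(u) = 6² - 5*(-5) - 1*(-5)*6 = 36 + 25 + 30 = 91)
v = -101 (v = -10 - 1*91 = -10 - 91 = -101)
v*334 - 265 = -101*334 - 265 = -33734 - 265 = -33999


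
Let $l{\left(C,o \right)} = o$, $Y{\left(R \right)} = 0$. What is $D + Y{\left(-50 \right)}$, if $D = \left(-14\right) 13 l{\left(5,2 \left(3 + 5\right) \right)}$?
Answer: $-2912$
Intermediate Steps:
$D = -2912$ ($D = \left(-14\right) 13 \cdot 2 \left(3 + 5\right) = - 182 \cdot 2 \cdot 8 = \left(-182\right) 16 = -2912$)
$D + Y{\left(-50 \right)} = -2912 + 0 = -2912$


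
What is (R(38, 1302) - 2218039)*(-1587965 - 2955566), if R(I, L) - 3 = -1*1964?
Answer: 10086638820000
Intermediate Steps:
R(I, L) = -1961 (R(I, L) = 3 - 1*1964 = 3 - 1964 = -1961)
(R(38, 1302) - 2218039)*(-1587965 - 2955566) = (-1961 - 2218039)*(-1587965 - 2955566) = -2220000*(-4543531) = 10086638820000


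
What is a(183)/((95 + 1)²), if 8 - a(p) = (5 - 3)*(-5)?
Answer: 1/512 ≈ 0.0019531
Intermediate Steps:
a(p) = 18 (a(p) = 8 - (5 - 3)*(-5) = 8 - 2*(-5) = 8 - 1*(-10) = 8 + 10 = 18)
a(183)/((95 + 1)²) = 18/((95 + 1)²) = 18/(96²) = 18/9216 = 18*(1/9216) = 1/512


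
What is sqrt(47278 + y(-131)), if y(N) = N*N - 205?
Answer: sqrt(64234) ≈ 253.44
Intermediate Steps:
y(N) = -205 + N**2 (y(N) = N**2 - 205 = -205 + N**2)
sqrt(47278 + y(-131)) = sqrt(47278 + (-205 + (-131)**2)) = sqrt(47278 + (-205 + 17161)) = sqrt(47278 + 16956) = sqrt(64234)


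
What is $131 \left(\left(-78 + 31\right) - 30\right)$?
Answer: $-10087$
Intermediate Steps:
$131 \left(\left(-78 + 31\right) - 30\right) = 131 \left(-47 - 30\right) = 131 \left(-77\right) = -10087$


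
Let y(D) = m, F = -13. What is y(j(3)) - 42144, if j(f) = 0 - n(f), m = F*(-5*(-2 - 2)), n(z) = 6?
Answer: -42404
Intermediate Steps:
m = -260 (m = -(-65)*(-2 - 2) = -(-65)*(-4) = -13*20 = -260)
j(f) = -6 (j(f) = 0 - 1*6 = 0 - 6 = -6)
y(D) = -260
y(j(3)) - 42144 = -260 - 42144 = -42404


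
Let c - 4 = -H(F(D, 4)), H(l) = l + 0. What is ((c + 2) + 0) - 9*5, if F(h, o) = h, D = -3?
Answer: -36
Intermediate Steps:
H(l) = l
c = 7 (c = 4 - 1*(-3) = 4 + 3 = 7)
((c + 2) + 0) - 9*5 = ((7 + 2) + 0) - 9*5 = (9 + 0) - 45 = 9 - 45 = -36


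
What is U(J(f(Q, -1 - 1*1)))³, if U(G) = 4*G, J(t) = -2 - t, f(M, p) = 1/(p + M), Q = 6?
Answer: -729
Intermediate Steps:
f(M, p) = 1/(M + p)
U(J(f(Q, -1 - 1*1)))³ = (4*(-2 - 1/(6 + (-1 - 1*1))))³ = (4*(-2 - 1/(6 + (-1 - 1))))³ = (4*(-2 - 1/(6 - 2)))³ = (4*(-2 - 1/4))³ = (4*(-2 - 1*¼))³ = (4*(-2 - ¼))³ = (4*(-9/4))³ = (-9)³ = -729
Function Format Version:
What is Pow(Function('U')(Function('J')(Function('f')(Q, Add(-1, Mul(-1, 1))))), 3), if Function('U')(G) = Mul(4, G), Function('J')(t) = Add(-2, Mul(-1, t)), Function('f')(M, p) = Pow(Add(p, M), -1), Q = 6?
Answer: -729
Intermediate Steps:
Function('f')(M, p) = Pow(Add(M, p), -1)
Pow(Function('U')(Function('J')(Function('f')(Q, Add(-1, Mul(-1, 1))))), 3) = Pow(Mul(4, Add(-2, Mul(-1, Pow(Add(6, Add(-1, Mul(-1, 1))), -1)))), 3) = Pow(Mul(4, Add(-2, Mul(-1, Pow(Add(6, Add(-1, -1)), -1)))), 3) = Pow(Mul(4, Add(-2, Mul(-1, Pow(Add(6, -2), -1)))), 3) = Pow(Mul(4, Add(-2, Mul(-1, Pow(4, -1)))), 3) = Pow(Mul(4, Add(-2, Mul(-1, Rational(1, 4)))), 3) = Pow(Mul(4, Add(-2, Rational(-1, 4))), 3) = Pow(Mul(4, Rational(-9, 4)), 3) = Pow(-9, 3) = -729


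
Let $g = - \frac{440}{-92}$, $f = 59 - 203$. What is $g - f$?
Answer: $\frac{3422}{23} \approx 148.78$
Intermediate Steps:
$f = -144$
$g = \frac{110}{23}$ ($g = \left(-440\right) \left(- \frac{1}{92}\right) = \frac{110}{23} \approx 4.7826$)
$g - f = \frac{110}{23} - -144 = \frac{110}{23} + 144 = \frac{3422}{23}$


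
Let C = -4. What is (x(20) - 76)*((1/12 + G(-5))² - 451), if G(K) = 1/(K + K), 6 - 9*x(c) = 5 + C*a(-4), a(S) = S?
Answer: 378298567/10800 ≈ 35028.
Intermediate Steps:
x(c) = -5/3 (x(c) = ⅔ - (5 - 4*(-4))/9 = ⅔ - (5 + 16)/9 = ⅔ - ⅑*21 = ⅔ - 7/3 = -5/3)
G(K) = 1/(2*K)
(x(20) - 76)*((1/12 + G(-5))² - 451) = (-5/3 - 76)*((1/12 + (½)/(-5))² - 451) = -233*((1/12 + (½)*(-⅕))² - 451)/3 = -233*((1/12 - ⅒)² - 451)/3 = -233*((-1/60)² - 451)/3 = -233*(1/3600 - 451)/3 = -233/3*(-1623599/3600) = 378298567/10800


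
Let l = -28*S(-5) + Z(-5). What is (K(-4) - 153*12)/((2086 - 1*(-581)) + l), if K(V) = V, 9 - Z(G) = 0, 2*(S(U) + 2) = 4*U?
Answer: -460/753 ≈ -0.61089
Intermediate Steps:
S(U) = -2 + 2*U (S(U) = -2 + (4*U)/2 = -2 + 2*U)
Z(G) = 9 (Z(G) = 9 - 1*0 = 9 + 0 = 9)
l = 345 (l = -28*(-2 + 2*(-5)) + 9 = -28*(-2 - 10) + 9 = -28*(-12) + 9 = 336 + 9 = 345)
(K(-4) - 153*12)/((2086 - 1*(-581)) + l) = (-4 - 153*12)/((2086 - 1*(-581)) + 345) = (-4 - 1836)/((2086 + 581) + 345) = -1840/(2667 + 345) = -1840/3012 = -1840*1/3012 = -460/753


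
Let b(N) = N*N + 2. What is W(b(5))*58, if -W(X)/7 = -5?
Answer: 2030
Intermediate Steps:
b(N) = 2 + N² (b(N) = N² + 2 = 2 + N²)
W(X) = 35 (W(X) = -7*(-5) = 35)
W(b(5))*58 = 35*58 = 2030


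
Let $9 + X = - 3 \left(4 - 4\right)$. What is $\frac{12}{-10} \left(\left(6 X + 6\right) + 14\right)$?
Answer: $\frac{204}{5} \approx 40.8$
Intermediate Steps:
$X = -9$ ($X = -9 - 3 \left(4 - 4\right) = -9 - 0 = -9 + 0 = -9$)
$\frac{12}{-10} \left(\left(6 X + 6\right) + 14\right) = \frac{12}{-10} \left(\left(6 \left(-9\right) + 6\right) + 14\right) = 12 \left(- \frac{1}{10}\right) \left(\left(-54 + 6\right) + 14\right) = - \frac{6 \left(-48 + 14\right)}{5} = \left(- \frac{6}{5}\right) \left(-34\right) = \frac{204}{5}$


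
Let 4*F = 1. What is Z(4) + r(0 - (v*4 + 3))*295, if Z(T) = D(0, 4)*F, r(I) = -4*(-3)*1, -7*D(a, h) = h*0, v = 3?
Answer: 3540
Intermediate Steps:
F = ¼ (F = (¼)*1 = ¼ ≈ 0.25000)
D(a, h) = 0 (D(a, h) = -h*0/7 = -⅐*0 = 0)
r(I) = 12 (r(I) = 12*1 = 12)
Z(T) = 0 (Z(T) = 0*(¼) = 0)
Z(4) + r(0 - (v*4 + 3))*295 = 0 + 12*295 = 0 + 3540 = 3540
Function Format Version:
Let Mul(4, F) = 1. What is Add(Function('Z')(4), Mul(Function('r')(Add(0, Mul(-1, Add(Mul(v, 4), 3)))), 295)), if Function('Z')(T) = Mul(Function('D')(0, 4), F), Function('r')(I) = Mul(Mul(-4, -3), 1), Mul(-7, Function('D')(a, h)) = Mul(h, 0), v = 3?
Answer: 3540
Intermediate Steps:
F = Rational(1, 4) (F = Mul(Rational(1, 4), 1) = Rational(1, 4) ≈ 0.25000)
Function('D')(a, h) = 0 (Function('D')(a, h) = Mul(Rational(-1, 7), Mul(h, 0)) = Mul(Rational(-1, 7), 0) = 0)
Function('r')(I) = 12 (Function('r')(I) = Mul(12, 1) = 12)
Function('Z')(T) = 0 (Function('Z')(T) = Mul(0, Rational(1, 4)) = 0)
Add(Function('Z')(4), Mul(Function('r')(Add(0, Mul(-1, Add(Mul(v, 4), 3)))), 295)) = Add(0, Mul(12, 295)) = Add(0, 3540) = 3540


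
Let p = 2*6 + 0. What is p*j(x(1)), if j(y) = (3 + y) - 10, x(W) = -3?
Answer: -120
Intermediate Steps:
j(y) = -7 + y
p = 12 (p = 12 + 0 = 12)
p*j(x(1)) = 12*(-7 - 3) = 12*(-10) = -120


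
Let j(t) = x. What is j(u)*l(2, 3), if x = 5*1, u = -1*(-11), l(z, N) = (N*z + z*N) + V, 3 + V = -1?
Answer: 40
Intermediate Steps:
V = -4 (V = -3 - 1 = -4)
l(z, N) = -4 + 2*N*z (l(z, N) = (N*z + z*N) - 4 = (N*z + N*z) - 4 = 2*N*z - 4 = -4 + 2*N*z)
u = 11
x = 5
j(t) = 5
j(u)*l(2, 3) = 5*(-4 + 2*3*2) = 5*(-4 + 12) = 5*8 = 40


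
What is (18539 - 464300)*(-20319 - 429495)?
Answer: 200509538454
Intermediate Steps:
(18539 - 464300)*(-20319 - 429495) = -445761*(-449814) = 200509538454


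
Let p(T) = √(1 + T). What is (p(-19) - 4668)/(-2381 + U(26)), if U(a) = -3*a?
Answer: 4668/2459 - 3*I*√2/2459 ≈ 1.8983 - 0.0017254*I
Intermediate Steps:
(p(-19) - 4668)/(-2381 + U(26)) = (√(1 - 19) - 4668)/(-2381 - 3*26) = (√(-18) - 4668)/(-2381 - 78) = (3*I*√2 - 4668)/(-2459) = (-4668 + 3*I*√2)*(-1/2459) = 4668/2459 - 3*I*√2/2459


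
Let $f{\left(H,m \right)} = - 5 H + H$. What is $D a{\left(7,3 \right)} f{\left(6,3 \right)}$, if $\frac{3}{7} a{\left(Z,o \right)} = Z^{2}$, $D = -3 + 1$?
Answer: $5488$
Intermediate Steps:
$f{\left(H,m \right)} = - 4 H$
$D = -2$
$a{\left(Z,o \right)} = \frac{7 Z^{2}}{3}$
$D a{\left(7,3 \right)} f{\left(6,3 \right)} = - 2 \frac{7 \cdot 7^{2}}{3} \left(\left(-4\right) 6\right) = - 2 \cdot \frac{7}{3} \cdot 49 \left(-24\right) = \left(-2\right) \frac{343}{3} \left(-24\right) = \left(- \frac{686}{3}\right) \left(-24\right) = 5488$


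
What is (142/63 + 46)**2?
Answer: 9241600/3969 ≈ 2328.4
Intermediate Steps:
(142/63 + 46)**2 = (3040/63)**2 = 9241600/3969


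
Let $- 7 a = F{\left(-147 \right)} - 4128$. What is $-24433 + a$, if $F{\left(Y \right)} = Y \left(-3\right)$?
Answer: $- \frac{167344}{7} \approx -23906.0$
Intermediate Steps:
$F{\left(Y \right)} = - 3 Y$
$a = \frac{3687}{7}$ ($a = - \frac{\left(-3\right) \left(-147\right) - 4128}{7} = - \frac{441 - 4128}{7} = \left(- \frac{1}{7}\right) \left(-3687\right) = \frac{3687}{7} \approx 526.71$)
$-24433 + a = -24433 + \frac{3687}{7} = - \frac{167344}{7}$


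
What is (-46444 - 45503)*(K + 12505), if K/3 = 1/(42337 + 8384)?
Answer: -19439621944092/16907 ≈ -1.1498e+9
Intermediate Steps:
K = 1/16907 (K = 3/(42337 + 8384) = 3/50721 = 3*(1/50721) = 1/16907 ≈ 5.9147e-5)
(-46444 - 45503)*(K + 12505) = (-46444 - 45503)*(1/16907 + 12505) = -91947*211422036/16907 = -19439621944092/16907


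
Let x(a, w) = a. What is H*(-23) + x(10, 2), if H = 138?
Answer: -3164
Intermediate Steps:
H*(-23) + x(10, 2) = 138*(-23) + 10 = -3174 + 10 = -3164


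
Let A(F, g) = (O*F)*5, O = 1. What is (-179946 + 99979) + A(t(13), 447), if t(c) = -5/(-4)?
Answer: -319843/4 ≈ -79961.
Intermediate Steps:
t(c) = 5/4 (t(c) = -5*(-¼) = 5/4)
A(F, g) = 5*F (A(F, g) = (1*F)*5 = F*5 = 5*F)
(-179946 + 99979) + A(t(13), 447) = (-179946 + 99979) + 5*(5/4) = -79967 + 25/4 = -319843/4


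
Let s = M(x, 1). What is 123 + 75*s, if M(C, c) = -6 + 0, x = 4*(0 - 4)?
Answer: -327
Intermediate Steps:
x = -16 (x = 4*(-4) = -16)
M(C, c) = -6
s = -6
123 + 75*s = 123 + 75*(-6) = 123 - 450 = -327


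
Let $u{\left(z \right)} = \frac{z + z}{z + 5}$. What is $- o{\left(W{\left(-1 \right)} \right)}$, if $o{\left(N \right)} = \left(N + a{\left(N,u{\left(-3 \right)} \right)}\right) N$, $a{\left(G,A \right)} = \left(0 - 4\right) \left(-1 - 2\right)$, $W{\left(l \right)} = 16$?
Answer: $-448$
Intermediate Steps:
$u{\left(z \right)} = \frac{2 z}{5 + z}$
$a{\left(G,A \right)} = 12$ ($a{\left(G,A \right)} = \left(-4\right) \left(-3\right) = 12$)
$o{\left(N \right)} = N \left(12 + N\right)$ ($o{\left(N \right)} = \left(N + 12\right) N = \left(12 + N\right) N = N \left(12 + N\right)$)
$- o{\left(W{\left(-1 \right)} \right)} = - 16 \left(12 + 16\right) = - 16 \cdot 28 = \left(-1\right) 448 = -448$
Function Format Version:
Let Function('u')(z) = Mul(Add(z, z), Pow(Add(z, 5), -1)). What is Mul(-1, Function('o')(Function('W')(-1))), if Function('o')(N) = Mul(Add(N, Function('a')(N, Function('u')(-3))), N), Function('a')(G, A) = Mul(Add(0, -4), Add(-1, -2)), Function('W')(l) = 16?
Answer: -448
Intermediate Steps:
Function('u')(z) = Mul(2, z, Pow(Add(5, z), -1)) (Function('u')(z) = Mul(Mul(2, z), Pow(Add(5, z), -1)) = Mul(2, z, Pow(Add(5, z), -1)))
Function('a')(G, A) = 12 (Function('a')(G, A) = Mul(-4, -3) = 12)
Function('o')(N) = Mul(N, Add(12, N)) (Function('o')(N) = Mul(Add(N, 12), N) = Mul(Add(12, N), N) = Mul(N, Add(12, N)))
Mul(-1, Function('o')(Function('W')(-1))) = Mul(-1, Mul(16, Add(12, 16))) = Mul(-1, Mul(16, 28)) = Mul(-1, 448) = -448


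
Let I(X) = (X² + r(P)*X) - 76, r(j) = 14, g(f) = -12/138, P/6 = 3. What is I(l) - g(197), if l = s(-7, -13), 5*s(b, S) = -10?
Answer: -2298/23 ≈ -99.913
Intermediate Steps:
P = 18 (P = 6*3 = 18)
g(f) = -2/23 (g(f) = -12*1/138 = -2/23)
s(b, S) = -2 (s(b, S) = (⅕)*(-10) = -2)
l = -2
I(X) = -76 + X² + 14*X (I(X) = (X² + 14*X) - 76 = -76 + X² + 14*X)
I(l) - g(197) = (-76 + (-2)² + 14*(-2)) - 1*(-2/23) = (-76 + 4 - 28) + 2/23 = -100 + 2/23 = -2298/23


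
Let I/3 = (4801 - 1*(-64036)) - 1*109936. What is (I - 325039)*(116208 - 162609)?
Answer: 20803238736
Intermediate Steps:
I = -123297 (I = 3*((4801 - 1*(-64036)) - 1*109936) = 3*((4801 + 64036) - 109936) = 3*(68837 - 109936) = 3*(-41099) = -123297)
(I - 325039)*(116208 - 162609) = (-123297 - 325039)*(116208 - 162609) = -448336*(-46401) = 20803238736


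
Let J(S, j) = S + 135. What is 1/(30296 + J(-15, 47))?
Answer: 1/30416 ≈ 3.2877e-5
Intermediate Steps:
J(S, j) = 135 + S
1/(30296 + J(-15, 47)) = 1/(30296 + (135 - 15)) = 1/(30296 + 120) = 1/30416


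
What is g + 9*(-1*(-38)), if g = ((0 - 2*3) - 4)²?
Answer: 442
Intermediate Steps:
g = 100 (g = ((0 - 6) - 4)² = (-6 - 4)² = (-10)² = 100)
g + 9*(-1*(-38)) = 100 + 9*(-1*(-38)) = 100 + 9*38 = 100 + 342 = 442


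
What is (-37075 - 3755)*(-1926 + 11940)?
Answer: -408871620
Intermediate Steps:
(-37075 - 3755)*(-1926 + 11940) = -40830*10014 = -408871620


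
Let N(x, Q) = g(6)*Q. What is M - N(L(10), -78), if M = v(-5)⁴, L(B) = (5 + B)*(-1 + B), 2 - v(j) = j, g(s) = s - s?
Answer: 2401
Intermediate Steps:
g(s) = 0
v(j) = 2 - j
L(B) = (-1 + B)*(5 + B)
N(x, Q) = 0 (N(x, Q) = 0*Q = 0)
M = 2401 (M = (2 - 1*(-5))⁴ = (2 + 5)⁴ = 7⁴ = 2401)
M - N(L(10), -78) = 2401 - 1*0 = 2401 + 0 = 2401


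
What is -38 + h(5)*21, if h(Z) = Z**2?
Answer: 487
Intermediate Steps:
-38 + h(5)*21 = -38 + 5**2*21 = -38 + 25*21 = -38 + 525 = 487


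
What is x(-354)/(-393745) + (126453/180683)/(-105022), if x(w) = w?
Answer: 6667604032719/7471583069287370 ≈ 0.00089240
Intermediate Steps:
x(-354)/(-393745) + (126453/180683)/(-105022) = -354/(-393745) + (126453/180683)/(-105022) = -354*(-1/393745) + (126453*(1/180683))*(-1/105022) = 354/393745 + (126453/180683)*(-1/105022) = 354/393745 - 126453/18975690026 = 6667604032719/7471583069287370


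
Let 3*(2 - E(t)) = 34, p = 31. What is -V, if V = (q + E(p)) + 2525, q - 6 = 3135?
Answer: -16970/3 ≈ -5656.7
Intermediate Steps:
E(t) = -28/3 (E(t) = 2 - ⅓*34 = 2 - 34/3 = -28/3)
q = 3141 (q = 6 + 3135 = 3141)
V = 16970/3 (V = (3141 - 28/3) + 2525 = 9395/3 + 2525 = 16970/3 ≈ 5656.7)
-V = -1*16970/3 = -16970/3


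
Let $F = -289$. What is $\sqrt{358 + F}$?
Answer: $\sqrt{69} \approx 8.3066$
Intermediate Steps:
$\sqrt{358 + F} = \sqrt{358 - 289} = \sqrt{69}$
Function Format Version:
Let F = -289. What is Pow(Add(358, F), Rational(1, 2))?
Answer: Pow(69, Rational(1, 2)) ≈ 8.3066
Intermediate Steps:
Pow(Add(358, F), Rational(1, 2)) = Pow(Add(358, -289), Rational(1, 2)) = Pow(69, Rational(1, 2))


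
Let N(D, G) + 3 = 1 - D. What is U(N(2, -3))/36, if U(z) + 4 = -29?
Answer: -11/12 ≈ -0.91667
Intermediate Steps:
N(D, G) = -2 - D (N(D, G) = -3 + (1 - D) = -2 - D)
U(z) = -33 (U(z) = -4 - 29 = -33)
U(N(2, -3))/36 = -33/36 = -33*1/36 = -11/12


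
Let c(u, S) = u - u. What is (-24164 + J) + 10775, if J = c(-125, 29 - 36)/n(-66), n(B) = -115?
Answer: -13389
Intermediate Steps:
c(u, S) = 0
J = 0 (J = 0/(-115) = 0*(-1/115) = 0)
(-24164 + J) + 10775 = (-24164 + 0) + 10775 = -24164 + 10775 = -13389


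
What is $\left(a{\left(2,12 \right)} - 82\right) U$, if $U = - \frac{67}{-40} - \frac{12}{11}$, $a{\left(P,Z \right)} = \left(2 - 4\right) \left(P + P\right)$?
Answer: $- \frac{2313}{44} \approx -52.568$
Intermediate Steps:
$a{\left(P,Z \right)} = - 4 P$ ($a{\left(P,Z \right)} = - 2 \cdot 2 P = - 4 P$)
$U = \frac{257}{440}$ ($U = \left(-67\right) \left(- \frac{1}{40}\right) - \frac{12}{11} = \frac{67}{40} - \frac{12}{11} = \frac{257}{440} \approx 0.58409$)
$\left(a{\left(2,12 \right)} - 82\right) U = \left(\left(-4\right) 2 - 82\right) \frac{257}{440} = \left(-8 - 82\right) \frac{257}{440} = \left(-90\right) \frac{257}{440} = - \frac{2313}{44}$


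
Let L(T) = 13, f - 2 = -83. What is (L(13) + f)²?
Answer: 4624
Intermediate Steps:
f = -81 (f = 2 - 83 = -81)
(L(13) + f)² = (13 - 81)² = (-68)² = 4624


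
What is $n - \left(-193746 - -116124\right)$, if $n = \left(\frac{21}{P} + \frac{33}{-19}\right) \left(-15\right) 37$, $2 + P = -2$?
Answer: $\frac{6193977}{76} \approx 81500.0$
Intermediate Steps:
$P = -4$ ($P = -2 - 2 = -4$)
$n = \frac{294705}{76}$ ($n = \left(\frac{21}{-4} + \frac{33}{-19}\right) \left(-15\right) 37 = \left(21 \left(- \frac{1}{4}\right) + 33 \left(- \frac{1}{19}\right)\right) \left(-15\right) 37 = \left(- \frac{21}{4} - \frac{33}{19}\right) \left(-15\right) 37 = \left(- \frac{531}{76}\right) \left(-15\right) 37 = \frac{7965}{76} \cdot 37 = \frac{294705}{76} \approx 3877.7$)
$n - \left(-193746 - -116124\right) = \frac{294705}{76} - \left(-193746 - -116124\right) = \frac{294705}{76} - \left(-193746 + 116124\right) = \frac{294705}{76} - -77622 = \frac{294705}{76} + 77622 = \frac{6193977}{76}$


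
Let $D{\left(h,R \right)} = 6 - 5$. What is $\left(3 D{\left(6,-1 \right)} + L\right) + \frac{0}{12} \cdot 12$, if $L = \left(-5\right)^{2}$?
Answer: $28$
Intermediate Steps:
$D{\left(h,R \right)} = 1$ ($D{\left(h,R \right)} = 6 - 5 = 1$)
$L = 25$
$\left(3 D{\left(6,-1 \right)} + L\right) + \frac{0}{12} \cdot 12 = \left(3 \cdot 1 + 25\right) + \frac{0}{12} \cdot 12 = \left(3 + 25\right) + 0 \cdot \frac{1}{12} \cdot 12 = 28 + 0 \cdot 12 = 28 + 0 = 28$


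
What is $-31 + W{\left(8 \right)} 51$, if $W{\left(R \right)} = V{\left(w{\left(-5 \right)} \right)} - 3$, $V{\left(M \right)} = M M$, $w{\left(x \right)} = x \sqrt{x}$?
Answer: $-6559$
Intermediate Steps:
$w{\left(x \right)} = x^{\frac{3}{2}}$
$V{\left(M \right)} = M^{2}$
$W{\left(R \right)} = -128$ ($W{\left(R \right)} = \left(\left(-5\right)^{\frac{3}{2}}\right)^{2} - 3 = \left(- 5 i \sqrt{5}\right)^{2} - 3 = -125 - 3 = -128$)
$-31 + W{\left(8 \right)} 51 = -31 - 6528 = -6559$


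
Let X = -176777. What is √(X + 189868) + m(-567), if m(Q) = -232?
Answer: -232 + √13091 ≈ -117.58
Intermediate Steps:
√(X + 189868) + m(-567) = √(-176777 + 189868) - 232 = √13091 - 232 = -232 + √13091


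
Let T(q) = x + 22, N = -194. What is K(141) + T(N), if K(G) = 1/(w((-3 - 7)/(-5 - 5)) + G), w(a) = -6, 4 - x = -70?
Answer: 12961/135 ≈ 96.007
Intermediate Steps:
x = 74 (x = 4 - 1*(-70) = 4 + 70 = 74)
T(q) = 96 (T(q) = 74 + 22 = 96)
K(G) = 1/(-6 + G)
K(141) + T(N) = 1/(-6 + 141) + 96 = 1/135 + 96 = 12961/135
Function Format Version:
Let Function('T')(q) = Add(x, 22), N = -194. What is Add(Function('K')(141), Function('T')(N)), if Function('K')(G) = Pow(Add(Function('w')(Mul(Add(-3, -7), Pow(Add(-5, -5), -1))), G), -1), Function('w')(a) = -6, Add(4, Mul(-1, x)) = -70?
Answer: Rational(12961, 135) ≈ 96.007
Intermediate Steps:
x = 74 (x = Add(4, Mul(-1, -70)) = Add(4, 70) = 74)
Function('T')(q) = 96 (Function('T')(q) = Add(74, 22) = 96)
Function('K')(G) = Pow(Add(-6, G), -1)
Add(Function('K')(141), Function('T')(N)) = Add(Pow(Add(-6, 141), -1), 96) = Add(Pow(135, -1), 96) = Add(Rational(1, 135), 96) = Rational(12961, 135)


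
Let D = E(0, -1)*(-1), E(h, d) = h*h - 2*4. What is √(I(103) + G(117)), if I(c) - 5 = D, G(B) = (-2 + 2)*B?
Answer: √13 ≈ 3.6056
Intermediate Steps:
G(B) = 0 (G(B) = 0*B = 0)
E(h, d) = -8 + h² (E(h, d) = h² - 8 = -8 + h²)
D = 8 (D = (-8 + 0²)*(-1) = (-8 + 0)*(-1) = -8*(-1) = 8)
I(c) = 13 (I(c) = 5 + 8 = 13)
√(I(103) + G(117)) = √(13 + 0) = √13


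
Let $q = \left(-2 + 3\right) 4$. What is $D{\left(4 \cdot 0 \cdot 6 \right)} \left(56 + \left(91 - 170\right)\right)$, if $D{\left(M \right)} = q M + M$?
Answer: $0$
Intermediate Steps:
$q = 4$ ($q = 1 \cdot 4 = 4$)
$D{\left(M \right)} = 5 M$ ($D{\left(M \right)} = 4 M + M = 5 M$)
$D{\left(4 \cdot 0 \cdot 6 \right)} \left(56 + \left(91 - 170\right)\right) = 5 \cdot 4 \cdot 0 \cdot 6 \left(56 + \left(91 - 170\right)\right) = 5 \cdot 0 \cdot 6 \left(56 + \left(91 - 170\right)\right) = 5 \cdot 0 \left(56 - 79\right) = 0 \left(-23\right) = 0$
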